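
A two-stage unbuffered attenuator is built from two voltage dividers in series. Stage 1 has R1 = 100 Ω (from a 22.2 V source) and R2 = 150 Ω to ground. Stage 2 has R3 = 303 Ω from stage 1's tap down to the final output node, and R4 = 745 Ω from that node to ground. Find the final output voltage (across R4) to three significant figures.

Stage 2 presents R3+R4 = 1048 Ω as a load on stage 1's tap.
Stage 1's lower leg becomes R2‖(R3+R4) = 131.2 Ω, so V_mid = 22.2 × 131.2/231.2 = 12.60 V.
Stage 2 is itself unloaded: V_out = V_mid × R4/(R3+R4) = 12.60 × 745/1048 = 8.96 V.

V_out ≈ 8.96 V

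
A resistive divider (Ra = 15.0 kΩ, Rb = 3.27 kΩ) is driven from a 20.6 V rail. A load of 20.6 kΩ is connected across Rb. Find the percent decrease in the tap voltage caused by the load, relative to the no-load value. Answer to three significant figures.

Unloaded V = 20.6 × 3.27/18.27 = 3.6870 V.
Loaded: Rb‖R_L = 2.822 kΩ, giving V = 20.6 × 2.822/17.82 = 3.2619 V.
Drop = (3.6870 − 3.2619) / 3.6870 = 11.5 %.

11.5 %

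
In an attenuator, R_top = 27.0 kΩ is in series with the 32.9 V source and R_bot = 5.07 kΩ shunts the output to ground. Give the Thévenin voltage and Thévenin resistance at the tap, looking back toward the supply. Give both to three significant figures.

V_th is the open-circuit tap voltage: 32.9 × 5.07/(27.0 + 5.07) = 5.20 V.
With the supply zeroed, R_top and R_bot appear in parallel from the tap: R_th = R_top‖R_bot = (27.0 × 5.07)/32.07 = 4.27 kΩ.

V_th = 5.20 V, R_th = 4.27 kΩ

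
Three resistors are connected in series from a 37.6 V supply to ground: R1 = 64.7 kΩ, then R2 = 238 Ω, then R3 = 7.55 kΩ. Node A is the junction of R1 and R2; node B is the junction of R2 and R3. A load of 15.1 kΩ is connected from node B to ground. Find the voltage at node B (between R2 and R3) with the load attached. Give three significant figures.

V ≈ 2.70 V

At node B, R3 is in parallel with the load: R3‖R_L = 5033 Ω.
Below node A the resistance is R2 + (R3‖R_L) = 5271 Ω, so V_A = 37.6 × 5271/69970 = 2.833 V.
Then V_B = V_A × (R3‖R_L)/(R2 + R3‖R_L) = 2.833 × 5033/5271 = 2.70 V.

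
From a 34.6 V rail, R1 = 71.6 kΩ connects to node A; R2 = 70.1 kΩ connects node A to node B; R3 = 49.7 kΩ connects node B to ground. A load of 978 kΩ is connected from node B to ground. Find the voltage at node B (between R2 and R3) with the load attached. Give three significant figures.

At node B, R3 is in parallel with the load: R3‖R_L = 47.30 kΩ.
Below node A the resistance is R2 + (R3‖R_L) = 117.4 kΩ, so V_A = 34.6 × 117.4/189.0 = 21.49 V.
Then V_B = V_A × (R3‖R_L)/(R2 + R3‖R_L) = 21.49 × 47.30/117.4 = 8.66 V.

V ≈ 8.66 V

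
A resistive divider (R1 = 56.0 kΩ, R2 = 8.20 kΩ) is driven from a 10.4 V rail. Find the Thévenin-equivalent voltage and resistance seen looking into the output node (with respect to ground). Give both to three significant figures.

V_th is the open-circuit tap voltage: 10.4 × 8.20/(56.0 + 8.20) = 1.33 V.
With the supply zeroed, R1 and R2 appear in parallel from the tap: R_th = R1‖R2 = (56.0 × 8.20)/64.20 = 7.15 kΩ.

V_th = 1.33 V, R_th = 7.15 kΩ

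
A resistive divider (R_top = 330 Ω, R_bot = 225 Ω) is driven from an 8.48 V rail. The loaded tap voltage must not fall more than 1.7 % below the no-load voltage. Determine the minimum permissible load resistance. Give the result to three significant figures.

R_L(min) ≈ 7.74 kΩ

Output resistance R_th = R_top‖R_bot = (330 × 225)/555.0 = 133.8 Ω.
The fractional drop is R_th/(R_th + R_L); requiring this ≤ 0.0170 gives R_L ≥ R_th(1/0.0170 − 1) = 133.8 × 57.82 = 7.74 kΩ.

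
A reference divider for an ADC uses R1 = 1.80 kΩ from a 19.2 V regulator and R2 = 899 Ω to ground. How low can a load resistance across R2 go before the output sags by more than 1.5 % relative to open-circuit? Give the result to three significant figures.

Output resistance R_th = R1‖R2 = (1800 × 899)/2699 = 599.6 Ω.
The fractional drop is R_th/(R_th + R_L); requiring this ≤ 0.0150 gives R_L ≥ R_th(1/0.0150 − 1) = 599.6 × 65.67 = 39.4 kΩ.

R_L(min) ≈ 39.4 kΩ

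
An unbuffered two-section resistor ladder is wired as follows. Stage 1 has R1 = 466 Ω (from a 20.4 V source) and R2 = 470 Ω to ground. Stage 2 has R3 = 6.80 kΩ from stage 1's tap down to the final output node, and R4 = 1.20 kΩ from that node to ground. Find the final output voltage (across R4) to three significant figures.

V_out ≈ 1.49 V

Stage 2 presents R3+R4 = 8000 Ω as a load on stage 1's tap.
Stage 1's lower leg becomes R2‖(R3+R4) = 443.9 Ω, so V_mid = 20.4 × 443.9/909.9 = 9.952 V.
Stage 2 is itself unloaded: V_out = V_mid × R4/(R3+R4) = 9.952 × 1200/8000 = 1.49 V.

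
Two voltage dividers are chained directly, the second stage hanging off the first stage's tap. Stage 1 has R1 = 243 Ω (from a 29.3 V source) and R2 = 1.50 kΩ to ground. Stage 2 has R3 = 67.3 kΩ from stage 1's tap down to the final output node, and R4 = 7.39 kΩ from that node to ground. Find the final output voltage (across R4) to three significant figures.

V_out ≈ 2.49 V

Stage 2 presents R3+R4 = 74690 Ω as a load on stage 1's tap.
Stage 1's lower leg becomes R2‖(R3+R4) = 1470 Ω, so V_mid = 29.3 × 1470/1713 = 25.14 V.
Stage 2 is itself unloaded: V_out = V_mid × R4/(R3+R4) = 25.14 × 7390/74690 = 2.49 V.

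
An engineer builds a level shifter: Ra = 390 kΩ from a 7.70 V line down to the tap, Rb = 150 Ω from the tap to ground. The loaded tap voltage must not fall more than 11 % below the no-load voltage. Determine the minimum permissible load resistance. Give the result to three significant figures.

R_L(min) ≈ 1.21 kΩ

Output resistance R_th = Ra‖Rb = (390000 × 150)/390200 = 149.9 Ω.
The fractional drop is R_th/(R_th + R_L); requiring this ≤ 0.110 gives R_L ≥ R_th(1/0.110 − 1) = 149.9 × 8.091 = 1.21 kΩ.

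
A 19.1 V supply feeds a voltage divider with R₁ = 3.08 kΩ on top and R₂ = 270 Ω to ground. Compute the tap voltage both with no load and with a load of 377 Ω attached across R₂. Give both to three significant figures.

Unloaded: 1.54 V; loaded: 0.928 V

Open-circuit: V = 19.1 × 270/(3080 + 270) = 1.54 V.
With the load, R₂ becomes R₂‖R_L = 157.3 Ω, so V = 19.1 × 157.3/3237 = 0.928 V.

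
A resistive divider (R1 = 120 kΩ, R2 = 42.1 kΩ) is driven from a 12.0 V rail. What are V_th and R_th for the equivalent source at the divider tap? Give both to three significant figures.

V_th = 3.12 V, R_th = 31.2 kΩ

V_th is the open-circuit tap voltage: 12.0 × 42.1/(120 + 42.1) = 3.12 V.
With the supply zeroed, R1 and R2 appear in parallel from the tap: R_th = R1‖R2 = (120 × 42.1)/162.1 = 31.2 kΩ.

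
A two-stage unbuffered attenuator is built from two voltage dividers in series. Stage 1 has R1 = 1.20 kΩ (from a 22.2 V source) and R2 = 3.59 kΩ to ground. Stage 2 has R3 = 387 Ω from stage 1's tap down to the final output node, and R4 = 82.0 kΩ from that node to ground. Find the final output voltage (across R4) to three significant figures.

V_out ≈ 16.4 V

Stage 2 presents R3+R4 = 82390 Ω as a load on stage 1's tap.
Stage 1's lower leg becomes R2‖(R3+R4) = 3440 Ω, so V_mid = 22.2 × 3440/4640 = 16.46 V.
Stage 2 is itself unloaded: V_out = V_mid × R4/(R3+R4) = 16.46 × 82000/82390 = 16.4 V.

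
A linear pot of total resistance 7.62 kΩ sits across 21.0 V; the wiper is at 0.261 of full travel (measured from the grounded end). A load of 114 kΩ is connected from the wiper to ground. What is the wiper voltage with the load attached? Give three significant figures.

The wiper splits the pot into (1−α)R = 5.631 kΩ above and αR = 1.989 kΩ below.
Lower section ‖ load = 1.955 kΩ.
V_wiper = 21.0 × 1.955/(5.631 + 1.955) = 5.41 V.

V ≈ 5.41 V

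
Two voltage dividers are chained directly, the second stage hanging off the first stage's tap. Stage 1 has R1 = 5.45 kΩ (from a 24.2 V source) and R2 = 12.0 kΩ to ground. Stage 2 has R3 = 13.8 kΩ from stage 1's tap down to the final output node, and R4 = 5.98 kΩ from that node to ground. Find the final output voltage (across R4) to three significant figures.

Stage 2 presents R3+R4 = 19.78 kΩ as a load on stage 1's tap.
Stage 1's lower leg becomes R2‖(R3+R4) = 7.469 kΩ, so V_mid = 24.2 × 7.469/12.92 = 13.99 V.
Stage 2 is itself unloaded: V_out = V_mid × R4/(R3+R4) = 13.99 × 5.98/19.78 = 4.23 V.

V_out ≈ 4.23 V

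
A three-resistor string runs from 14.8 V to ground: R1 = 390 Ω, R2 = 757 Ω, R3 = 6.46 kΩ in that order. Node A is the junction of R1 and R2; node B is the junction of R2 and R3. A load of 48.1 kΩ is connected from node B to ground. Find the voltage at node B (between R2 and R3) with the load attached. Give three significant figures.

V ≈ 12.3 V

At node B, R3 is in parallel with the load: R3‖R_L = 5695 Ω.
Below node A the resistance is R2 + (R3‖R_L) = 6452 Ω, so V_A = 14.8 × 6452/6842 = 13.96 V.
Then V_B = V_A × (R3‖R_L)/(R2 + R3‖R_L) = 13.96 × 5695/6452 = 12.3 V.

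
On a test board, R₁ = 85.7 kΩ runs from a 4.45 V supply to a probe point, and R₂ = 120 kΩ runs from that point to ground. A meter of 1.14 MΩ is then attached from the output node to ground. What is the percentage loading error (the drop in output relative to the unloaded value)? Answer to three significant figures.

4.20 %

The divider's output (Thévenin) resistance is R₁‖R₂ = 50.00 kΩ.
Fractional drop under load = R_th/(R_th + R_L) = 50.00 / (50.00 + 1140) = 0.04201.
So the output falls by 4.20 %.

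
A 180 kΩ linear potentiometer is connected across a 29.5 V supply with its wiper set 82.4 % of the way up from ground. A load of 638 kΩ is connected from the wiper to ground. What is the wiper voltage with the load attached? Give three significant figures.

The wiper splits the pot into (1−α)R = 31.68 kΩ above and αR = 148.3 kΩ below.
Lower section ‖ load = 120.3 kΩ.
V_wiper = 29.5 × 120.3/(31.68 + 120.3) = 23.4 V.

V ≈ 23.4 V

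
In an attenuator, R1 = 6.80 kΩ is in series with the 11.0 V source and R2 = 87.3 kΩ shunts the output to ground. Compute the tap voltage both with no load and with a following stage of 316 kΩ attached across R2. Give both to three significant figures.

Open-circuit: V = 11.0 × 87.3/(6.80 + 87.3) = 10.2 V.
With the load, R2 becomes R2‖R_L = 68.40 kΩ, so V = 11.0 × 68.40/75.20 = 10.0 V.

Unloaded: 10.2 V; loaded: 10.0 V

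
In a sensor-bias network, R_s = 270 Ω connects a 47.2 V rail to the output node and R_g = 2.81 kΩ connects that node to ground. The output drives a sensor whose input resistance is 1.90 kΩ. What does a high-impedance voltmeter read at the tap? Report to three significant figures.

The load sits in parallel with R_g: R_g‖R_L = (2810 × 1900) / (2810 + 1900) = 1134 Ω.
V_out = 47.2 × 1134 / (270 + 1134) = 47.2 × 1134/1404 = 38.1 V.

V_out ≈ 38.1 V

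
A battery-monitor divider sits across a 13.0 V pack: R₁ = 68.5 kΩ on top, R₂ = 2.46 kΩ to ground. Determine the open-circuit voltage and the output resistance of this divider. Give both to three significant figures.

V_th = 0.451 V, R_th = 2.37 kΩ

V_th is the open-circuit tap voltage: 13.0 × 2.46/(68.5 + 2.46) = 0.451 V.
With the supply zeroed, R₁ and R₂ appear in parallel from the tap: R_th = R₁‖R₂ = (68.5 × 2.46)/70.96 = 2.37 kΩ.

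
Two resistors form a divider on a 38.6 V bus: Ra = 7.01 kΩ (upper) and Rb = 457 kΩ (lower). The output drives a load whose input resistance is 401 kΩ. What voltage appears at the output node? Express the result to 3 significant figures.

V_out ≈ 37.4 V

The load sits in parallel with Rb: Rb‖R_L = (457 × 401) / (457 + 401) = 213.6 kΩ.
V_out = 38.6 × 213.6 / (7.01 + 213.6) = 38.6 × 213.6/220.6 = 37.4 V.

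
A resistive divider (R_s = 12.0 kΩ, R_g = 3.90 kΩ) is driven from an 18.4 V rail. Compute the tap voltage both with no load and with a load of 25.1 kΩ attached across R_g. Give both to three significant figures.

Unloaded: 4.51 V; loaded: 4.04 V

Open-circuit: V = 18.4 × 3.90/(12.0 + 3.90) = 4.51 V.
With the load, R_g becomes R_g‖R_L = 3.376 kΩ, so V = 18.4 × 3.376/15.38 = 4.04 V.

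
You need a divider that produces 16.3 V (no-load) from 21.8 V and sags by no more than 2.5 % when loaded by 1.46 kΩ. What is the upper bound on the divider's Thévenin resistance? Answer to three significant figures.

Loading drop = R_th/(R_th + R_L) ≤ 0.0250, so R_th ≤ R_L · ε/(1−ε) = 1.46 kΩ × 0.0250/0.9750 = 37.4 Ω.

R_th ≤ 37.4 Ω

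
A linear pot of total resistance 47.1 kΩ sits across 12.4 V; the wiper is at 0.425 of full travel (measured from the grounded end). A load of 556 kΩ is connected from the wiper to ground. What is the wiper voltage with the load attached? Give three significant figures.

V ≈ 5.16 V

The wiper splits the pot into (1−α)R = 27.08 kΩ above and αR = 20.02 kΩ below.
Lower section ‖ load = 19.32 kΩ.
V_wiper = 12.4 × 19.32/(27.08 + 19.32) = 5.16 V.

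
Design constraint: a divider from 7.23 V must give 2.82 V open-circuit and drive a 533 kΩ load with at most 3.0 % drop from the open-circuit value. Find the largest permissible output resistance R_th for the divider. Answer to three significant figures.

Loading drop = R_th/(R_th + R_L) ≤ 0.0300, so R_th ≤ R_L · ε/(1−ε) = 533 kΩ × 0.0300/0.9700 = 16.5 kΩ.
(Any R1, R2 with R2/(R1+R2) = 0.390 and R1‖R2 ≤ 16.5 kΩ will meet the spec.)

R_th ≤ 16.5 kΩ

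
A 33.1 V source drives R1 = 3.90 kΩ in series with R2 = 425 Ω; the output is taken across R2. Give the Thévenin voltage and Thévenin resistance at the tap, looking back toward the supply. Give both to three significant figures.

V_th is the open-circuit tap voltage: 33.1 × 425/(3900 + 425) = 3.25 V.
With the supply zeroed, R1 and R2 appear in parallel from the tap: R_th = R1‖R2 = (3900 × 425)/4325 = 383 Ω.

V_th = 3.25 V, R_th = 383 Ω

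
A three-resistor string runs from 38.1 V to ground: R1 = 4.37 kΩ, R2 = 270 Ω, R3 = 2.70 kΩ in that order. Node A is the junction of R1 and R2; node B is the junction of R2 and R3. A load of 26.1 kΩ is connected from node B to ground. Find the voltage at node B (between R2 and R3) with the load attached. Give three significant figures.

V ≈ 13.2 V

At node B, R3 is in parallel with the load: R3‖R_L = 2447 Ω.
Below node A the resistance is R2 + (R3‖R_L) = 2717 Ω, so V_A = 38.1 × 2717/7087 = 14.61 V.
Then V_B = V_A × (R3‖R_L)/(R2 + R3‖R_L) = 14.61 × 2447/2717 = 13.2 V.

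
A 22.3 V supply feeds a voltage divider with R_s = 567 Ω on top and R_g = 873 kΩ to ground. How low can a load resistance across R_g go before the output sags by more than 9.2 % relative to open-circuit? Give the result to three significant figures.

R_L(min) ≈ 5.59 kΩ

Output resistance R_th = R_s‖R_g = (567 × 873000)/873600 = 566.6 Ω.
The fractional drop is R_th/(R_th + R_L); requiring this ≤ 0.0920 gives R_L ≥ R_th(1/0.0920 − 1) = 566.6 × 9.870 = 5.59 kΩ.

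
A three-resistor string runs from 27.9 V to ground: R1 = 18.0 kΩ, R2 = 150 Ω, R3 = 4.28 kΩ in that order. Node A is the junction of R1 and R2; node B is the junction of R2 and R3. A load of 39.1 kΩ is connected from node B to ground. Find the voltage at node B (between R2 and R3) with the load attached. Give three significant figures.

V ≈ 4.89 V

At node B, R3 is in parallel with the load: R3‖R_L = 3858 Ω.
Below node A the resistance is R2 + (R3‖R_L) = 4008 Ω, so V_A = 27.9 × 4008/22010 = 5.081 V.
Then V_B = V_A × (R3‖R_L)/(R2 + R3‖R_L) = 5.081 × 3858/4008 = 4.89 V.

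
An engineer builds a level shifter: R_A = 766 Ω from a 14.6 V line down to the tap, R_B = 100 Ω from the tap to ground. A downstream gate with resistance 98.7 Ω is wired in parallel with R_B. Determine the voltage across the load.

V_out ≈ 0.889 V

The load sits in parallel with R_B: R_B‖R_L = (100 × 98.7) / (100 + 98.7) = 49.67 Ω.
V_out = 14.6 × 49.67 / (766 + 49.67) = 14.6 × 49.67/815.7 = 0.889 V.
(Unloaded it would have been 1.69 V.)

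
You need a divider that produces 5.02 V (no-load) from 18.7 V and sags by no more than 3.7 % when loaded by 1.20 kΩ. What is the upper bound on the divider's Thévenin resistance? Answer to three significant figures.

R_th ≤ 46.1 Ω

Loading drop = R_th/(R_th + R_L) ≤ 0.0370, so R_th ≤ R_L · ε/(1−ε) = 1.20 kΩ × 0.0370/0.9630 = 46.1 Ω.
(Any R1, R2 with R2/(R1+R2) = 0.268 and R1‖R2 ≤ 46.1 Ω will meet the spec.)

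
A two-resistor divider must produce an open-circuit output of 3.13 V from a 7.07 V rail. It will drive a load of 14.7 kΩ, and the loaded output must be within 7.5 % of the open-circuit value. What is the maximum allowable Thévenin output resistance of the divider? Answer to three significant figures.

R_th ≤ 1.19 kΩ

Loading drop = R_th/(R_th + R_L) ≤ 0.0750, so R_th ≤ R_L · ε/(1−ε) = 14.7 kΩ × 0.0750/0.9250 = 1.19 kΩ.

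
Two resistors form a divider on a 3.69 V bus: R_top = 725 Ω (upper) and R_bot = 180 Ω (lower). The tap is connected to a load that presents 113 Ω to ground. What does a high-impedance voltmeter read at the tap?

The load sits in parallel with R_bot: R_bot‖R_L = (180 × 113) / (180 + 113) = 69.42 Ω.
V_out = 3.69 × 69.42 / (725 + 69.42) = 3.69 × 69.42/794.4 = 0.322 V.

V_out ≈ 0.322 V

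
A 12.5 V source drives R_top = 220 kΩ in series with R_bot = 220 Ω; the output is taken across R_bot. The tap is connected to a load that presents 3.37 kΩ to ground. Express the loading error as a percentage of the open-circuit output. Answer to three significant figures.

The divider's output (Thévenin) resistance is R_top‖R_bot = 219.8 Ω.
Fractional drop under load = R_th/(R_th + R_L) = 219.8 / (219.8 + 3370) = 0.06122.
So the output falls by 6.12 %.

6.12 %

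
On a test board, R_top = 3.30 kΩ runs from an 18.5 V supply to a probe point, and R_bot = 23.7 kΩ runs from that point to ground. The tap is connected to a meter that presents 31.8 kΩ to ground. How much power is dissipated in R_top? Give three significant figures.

Total resistance from the source is R_top + (R_bot‖R_L) = 16.88 kΩ, so I = 18.5/16.88 kΩ = 1.096 mA.
P = I²·R_top = (1.096 mA)² × 3.30 kΩ = 3.96 mW.

P ≈ 3.96 mW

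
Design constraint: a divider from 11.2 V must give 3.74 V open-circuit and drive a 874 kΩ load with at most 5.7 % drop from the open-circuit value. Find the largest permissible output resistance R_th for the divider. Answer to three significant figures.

R_th ≤ 52.8 kΩ

Loading drop = R_th/(R_th + R_L) ≤ 0.0570, so R_th ≤ R_L · ε/(1−ε) = 874 kΩ × 0.0570/0.9430 = 52.8 kΩ.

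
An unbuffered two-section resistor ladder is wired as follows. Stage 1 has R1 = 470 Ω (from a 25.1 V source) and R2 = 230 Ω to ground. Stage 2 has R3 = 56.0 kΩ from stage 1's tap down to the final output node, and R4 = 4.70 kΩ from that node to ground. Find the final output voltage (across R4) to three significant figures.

Stage 2 presents R3+R4 = 60700 Ω as a load on stage 1's tap.
Stage 1's lower leg becomes R2‖(R3+R4) = 229.1 Ω, so V_mid = 25.1 × 229.1/699.1 = 8.226 V.
Stage 2 is itself unloaded: V_out = V_mid × R4/(R3+R4) = 8.226 × 4700/60700 = 0.637 V.

V_out ≈ 0.637 V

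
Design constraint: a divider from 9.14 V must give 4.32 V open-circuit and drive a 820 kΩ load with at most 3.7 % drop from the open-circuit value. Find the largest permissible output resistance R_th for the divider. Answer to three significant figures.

R_th ≤ 31.5 kΩ

Loading drop = R_th/(R_th + R_L) ≤ 0.0370, so R_th ≤ R_L · ε/(1−ε) = 820 kΩ × 0.0370/0.9630 = 31.5 kΩ.
(Any R1, R2 with R2/(R1+R2) = 0.473 and R1‖R2 ≤ 31.5 kΩ will meet the spec.)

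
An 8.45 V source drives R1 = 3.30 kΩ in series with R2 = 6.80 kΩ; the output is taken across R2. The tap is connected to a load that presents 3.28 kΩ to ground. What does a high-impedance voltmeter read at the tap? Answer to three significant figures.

The load sits in parallel with R2: R2‖R_L = (6.80 × 3.28) / (6.80 + 3.28) = 2.213 kΩ.
V_out = 8.45 × 2.213 / (3.30 + 2.213) = 8.45 × 2.213/5.513 = 3.39 V.
(Unloaded it would have been 5.69 V.)

V_out ≈ 3.39 V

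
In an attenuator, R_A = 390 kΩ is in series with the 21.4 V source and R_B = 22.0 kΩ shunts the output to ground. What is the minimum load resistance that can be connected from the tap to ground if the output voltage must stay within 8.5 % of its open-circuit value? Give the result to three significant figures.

Output resistance R_th = R_A‖R_B = (390 × 22.0)/412.0 = 20.83 kΩ.
The fractional drop is R_th/(R_th + R_L); requiring this ≤ 0.0850 gives R_L ≥ R_th(1/0.0850 − 1) = 20.83 × 10.76 = 224 kΩ.

R_L(min) ≈ 224 kΩ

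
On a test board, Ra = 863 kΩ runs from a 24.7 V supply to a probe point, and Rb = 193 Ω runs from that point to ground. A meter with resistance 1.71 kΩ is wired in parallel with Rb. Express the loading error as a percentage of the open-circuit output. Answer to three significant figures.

10.1 %

The divider's output (Thévenin) resistance is Ra‖Rb = 193.0 Ω.
Fractional drop under load = R_th/(R_th + R_L) = 193.0 / (193.0 + 1710) = 0.1014.
So the output falls by 10.1 %.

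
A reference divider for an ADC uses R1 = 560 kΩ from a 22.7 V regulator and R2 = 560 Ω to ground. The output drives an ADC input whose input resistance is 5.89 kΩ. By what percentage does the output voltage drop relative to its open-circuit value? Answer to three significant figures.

Unloaded V = 22.7 × 560/560600 = 0.022677 V.
Loaded: R2‖R_L = 511.4 Ω, giving V = 22.7 × 511.4/560500 = 0.020710 V.
Drop = (0.022677 − 0.020710) / 0.022677 = 8.67 %.

8.67 %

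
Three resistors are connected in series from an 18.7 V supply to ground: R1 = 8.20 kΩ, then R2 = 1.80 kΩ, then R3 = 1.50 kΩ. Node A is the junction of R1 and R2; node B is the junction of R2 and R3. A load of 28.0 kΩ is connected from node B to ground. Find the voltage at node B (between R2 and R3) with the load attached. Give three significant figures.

At node B, R3 is in parallel with the load: R3‖R_L = 1.424 kΩ.
Below node A the resistance is R2 + (R3‖R_L) = 3.224 kΩ, so V_A = 18.7 × 3.224/11.42 = 5.277 V.
Then V_B = V_A × (R3‖R_L)/(R2 + R3‖R_L) = 5.277 × 1.424/3.224 = 2.33 V.

V ≈ 2.33 V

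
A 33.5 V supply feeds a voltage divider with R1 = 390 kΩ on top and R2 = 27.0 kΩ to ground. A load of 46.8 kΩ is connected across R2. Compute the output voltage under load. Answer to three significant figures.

V_out ≈ 1.41 V

The load sits in parallel with R2: R2‖R_L = (27.0 × 46.8) / (27.0 + 46.8) = 17.12 kΩ.
V_out = 33.5 × 17.12 / (390 + 17.12) = 33.5 × 17.12/407.1 = 1.41 V.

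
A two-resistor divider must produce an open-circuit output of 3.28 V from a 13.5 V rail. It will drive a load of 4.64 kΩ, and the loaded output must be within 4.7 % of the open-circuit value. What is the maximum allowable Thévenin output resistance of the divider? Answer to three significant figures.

Loading drop = R_th/(R_th + R_L) ≤ 0.0470, so R_th ≤ R_L · ε/(1−ε) = 4.64 kΩ × 0.0470/0.9530 = 229 Ω.
(Any R1, R2 with R2/(R1+R2) = 0.243 and R1‖R2 ≤ 229 Ω will meet the spec.)

R_th ≤ 229 Ω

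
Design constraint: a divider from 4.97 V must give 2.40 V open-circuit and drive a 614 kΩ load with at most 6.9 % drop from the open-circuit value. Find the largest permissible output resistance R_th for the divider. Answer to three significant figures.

Loading drop = R_th/(R_th + R_L) ≤ 0.0690, so R_th ≤ R_L · ε/(1−ε) = 614 kΩ × 0.0690/0.9310 = 45.5 kΩ.
(Any R1, R2 with R2/(R1+R2) = 0.483 and R1‖R2 ≤ 45.5 kΩ will meet the spec.)

R_th ≤ 45.5 kΩ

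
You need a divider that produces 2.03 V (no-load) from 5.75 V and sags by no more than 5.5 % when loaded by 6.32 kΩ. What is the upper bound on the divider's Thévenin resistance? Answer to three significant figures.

R_th ≤ 368 Ω

Loading drop = R_th/(R_th + R_L) ≤ 0.0550, so R_th ≤ R_L · ε/(1−ε) = 6.32 kΩ × 0.0550/0.9450 = 368 Ω.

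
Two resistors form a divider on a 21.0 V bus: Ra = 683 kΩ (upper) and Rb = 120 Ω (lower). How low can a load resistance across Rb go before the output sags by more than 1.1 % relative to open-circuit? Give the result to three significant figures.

Output resistance R_th = Ra‖Rb = (683000 × 120)/683100 = 120.0 Ω.
The fractional drop is R_th/(R_th + R_L); requiring this ≤ 0.0110 gives R_L ≥ R_th(1/0.0110 − 1) = 120.0 × 89.91 = 10.8 kΩ.

R_L(min) ≈ 10.8 kΩ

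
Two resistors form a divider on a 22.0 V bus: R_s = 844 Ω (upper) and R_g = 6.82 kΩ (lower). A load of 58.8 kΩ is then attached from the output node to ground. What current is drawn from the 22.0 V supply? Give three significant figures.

R_g‖R_L = 6111 Ω, so the source sees R_s + R_g‖R_L = 6955 Ω.
I = 22.0 V / 6955 Ω = 3.16 mA.

I ≈ 3.16 mA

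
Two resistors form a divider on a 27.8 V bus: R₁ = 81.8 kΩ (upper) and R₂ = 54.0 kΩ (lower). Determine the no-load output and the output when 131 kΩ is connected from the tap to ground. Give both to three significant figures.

Open-circuit: V = 27.8 × 54.0/(81.8 + 54.0) = 11.1 V.
With the load, R₂ becomes R₂‖R_L = 38.24 kΩ, so V = 27.8 × 38.24/120.0 = 8.86 V.

Unloaded: 11.1 V; loaded: 8.86 V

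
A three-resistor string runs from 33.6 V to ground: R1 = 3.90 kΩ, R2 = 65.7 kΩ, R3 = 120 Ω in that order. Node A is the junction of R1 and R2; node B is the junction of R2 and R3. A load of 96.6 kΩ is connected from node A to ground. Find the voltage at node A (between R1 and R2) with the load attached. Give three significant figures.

V ≈ 30.6 V

Below node A the series string R2+R3 = 65820 Ω sits in parallel with the 96600 Ω load: 39150 Ω.
V_A = 33.6 × 39150/(3900 + 39150) = 30.6 V.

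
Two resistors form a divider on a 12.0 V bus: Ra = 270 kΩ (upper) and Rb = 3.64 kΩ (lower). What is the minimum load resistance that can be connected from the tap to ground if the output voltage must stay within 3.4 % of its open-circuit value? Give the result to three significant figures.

Output resistance R_th = Ra‖Rb = (270 × 3.64)/273.6 = 3.592 kΩ.
The fractional drop is R_th/(R_th + R_L); requiring this ≤ 0.0340 gives R_L ≥ R_th(1/0.0340 − 1) = 3.592 × 28.41 = 102 kΩ.

R_L(min) ≈ 102 kΩ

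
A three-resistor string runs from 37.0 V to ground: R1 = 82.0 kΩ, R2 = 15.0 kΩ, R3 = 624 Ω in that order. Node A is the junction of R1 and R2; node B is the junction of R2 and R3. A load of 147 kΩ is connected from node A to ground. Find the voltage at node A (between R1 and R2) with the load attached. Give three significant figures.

Below node A the series string R2+R3 = 15620 Ω sits in parallel with the 147000 Ω load: 14120 Ω.
V_A = 37.0 × 14120/(82000 + 14120) = 5.44 V.

V ≈ 5.44 V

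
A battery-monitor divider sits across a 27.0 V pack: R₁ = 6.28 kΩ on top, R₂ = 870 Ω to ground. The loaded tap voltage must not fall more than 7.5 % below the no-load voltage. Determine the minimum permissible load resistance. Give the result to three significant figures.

R_L(min) ≈ 9.42 kΩ

Output resistance R_th = R₁‖R₂ = (6280 × 870)/7150 = 764.1 Ω.
The fractional drop is R_th/(R_th + R_L); requiring this ≤ 0.0750 gives R_L ≥ R_th(1/0.0750 − 1) = 764.1 × 12.33 = 9.42 kΩ.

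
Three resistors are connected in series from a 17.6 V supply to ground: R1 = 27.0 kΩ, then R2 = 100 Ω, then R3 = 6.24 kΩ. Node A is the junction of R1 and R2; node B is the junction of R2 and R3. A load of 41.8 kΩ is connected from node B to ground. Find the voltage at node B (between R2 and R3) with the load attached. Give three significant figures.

V ≈ 2.94 V

At node B, R3 is in parallel with the load: R3‖R_L = 5429 Ω.
Below node A the resistance is R2 + (R3‖R_L) = 5529 Ω, so V_A = 17.6 × 5529/32530 = 2.992 V.
Then V_B = V_A × (R3‖R_L)/(R2 + R3‖R_L) = 2.992 × 5429/5529 = 2.94 V.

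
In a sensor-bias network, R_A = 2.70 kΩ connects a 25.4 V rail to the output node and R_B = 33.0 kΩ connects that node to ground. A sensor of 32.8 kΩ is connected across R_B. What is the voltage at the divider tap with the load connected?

The load sits in parallel with R_B: R_B‖R_L = (33.0 × 32.8) / (33.0 + 32.8) = 16.45 kΩ.
V_out = 25.4 × 16.45 / (2.70 + 16.45) = 25.4 × 16.45/19.15 = 21.8 V.

V_out ≈ 21.8 V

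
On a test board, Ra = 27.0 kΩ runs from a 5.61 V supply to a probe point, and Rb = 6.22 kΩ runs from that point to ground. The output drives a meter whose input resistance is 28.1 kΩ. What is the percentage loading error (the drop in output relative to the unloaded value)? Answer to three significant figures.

15.2 %

The divider's output (Thévenin) resistance is Ra‖Rb = 5.055 kΩ.
Fractional drop under load = R_th/(R_th + R_L) = 5.055 / (5.055 + 28.1) = 0.1525.
So the output falls by 15.2 %.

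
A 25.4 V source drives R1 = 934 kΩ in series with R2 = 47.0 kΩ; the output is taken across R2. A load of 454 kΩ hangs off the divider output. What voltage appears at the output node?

V_out ≈ 1.11 V

The load sits in parallel with R2: R2‖R_L = (47.0 × 454) / (47.0 + 454) = 42.59 kΩ.
V_out = 25.4 × 42.59 / (934 + 42.59) = 25.4 × 42.59/976.6 = 1.11 V.
(Unloaded it would have been 1.22 V.)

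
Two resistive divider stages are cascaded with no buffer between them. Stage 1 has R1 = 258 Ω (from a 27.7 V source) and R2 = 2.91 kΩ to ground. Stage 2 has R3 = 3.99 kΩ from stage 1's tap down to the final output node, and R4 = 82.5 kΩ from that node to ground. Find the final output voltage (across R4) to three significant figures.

Stage 2 presents R3+R4 = 86490 Ω as a load on stage 1's tap.
Stage 1's lower leg becomes R2‖(R3+R4) = 2815 Ω, so V_mid = 27.7 × 2815/3073 = 25.37 V.
Stage 2 is itself unloaded: V_out = V_mid × R4/(R3+R4) = 25.37 × 82500/86490 = 24.2 V.

V_out ≈ 24.2 V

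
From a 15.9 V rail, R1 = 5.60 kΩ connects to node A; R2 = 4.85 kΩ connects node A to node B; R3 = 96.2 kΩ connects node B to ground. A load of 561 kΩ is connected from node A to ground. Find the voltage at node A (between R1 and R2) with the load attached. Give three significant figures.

Below node A the series string R2+R3 = 101.0 kΩ sits in parallel with the 561 kΩ load: 85.63 kΩ.
V_A = 15.9 × 85.63/(5.60 + 85.63) = 14.9 V.

V ≈ 14.9 V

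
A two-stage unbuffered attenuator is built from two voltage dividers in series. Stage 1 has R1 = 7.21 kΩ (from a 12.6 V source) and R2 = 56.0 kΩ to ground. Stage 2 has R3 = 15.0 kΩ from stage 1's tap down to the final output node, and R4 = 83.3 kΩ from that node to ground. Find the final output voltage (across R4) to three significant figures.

V_out ≈ 8.88 V

Stage 2 presents R3+R4 = 98.30 kΩ as a load on stage 1's tap.
Stage 1's lower leg becomes R2‖(R3+R4) = 35.68 kΩ, so V_mid = 12.6 × 35.68/42.89 = 10.48 V.
Stage 2 is itself unloaded: V_out = V_mid × R4/(R3+R4) = 10.48 × 83.3/98.30 = 8.88 V.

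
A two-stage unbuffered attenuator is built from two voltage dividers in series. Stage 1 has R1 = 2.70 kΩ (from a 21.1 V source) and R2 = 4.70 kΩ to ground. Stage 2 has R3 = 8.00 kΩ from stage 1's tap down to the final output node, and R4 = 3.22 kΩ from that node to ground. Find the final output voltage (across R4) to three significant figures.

V_out ≈ 3.34 V

Stage 2 presents R3+R4 = 11.22 kΩ as a load on stage 1's tap.
Stage 1's lower leg becomes R2‖(R3+R4) = 3.312 kΩ, so V_mid = 21.1 × 3.312/6.012 = 11.62 V.
Stage 2 is itself unloaded: V_out = V_mid × R4/(R3+R4) = 11.62 × 3.22/11.22 = 3.34 V.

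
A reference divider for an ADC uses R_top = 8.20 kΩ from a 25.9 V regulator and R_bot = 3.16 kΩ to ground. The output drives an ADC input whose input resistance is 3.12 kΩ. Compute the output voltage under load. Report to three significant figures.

The load sits in parallel with R_bot: R_bot‖R_L = (3.16 × 3.12) / (3.16 + 3.12) = 1.570 kΩ.
V_out = 25.9 × 1.570 / (8.20 + 1.570) = 25.9 × 1.570/9.770 = 4.16 V.

V_out ≈ 4.16 V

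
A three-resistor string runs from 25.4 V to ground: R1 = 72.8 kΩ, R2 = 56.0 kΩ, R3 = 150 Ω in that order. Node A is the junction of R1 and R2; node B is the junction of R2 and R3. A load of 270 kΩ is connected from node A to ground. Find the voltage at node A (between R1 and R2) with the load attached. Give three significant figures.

V ≈ 9.90 V

Below node A the series string R2+R3 = 56150 Ω sits in parallel with the 270000 Ω load: 46480 Ω.
V_A = 25.4 × 46480/(72800 + 46480) = 9.90 V.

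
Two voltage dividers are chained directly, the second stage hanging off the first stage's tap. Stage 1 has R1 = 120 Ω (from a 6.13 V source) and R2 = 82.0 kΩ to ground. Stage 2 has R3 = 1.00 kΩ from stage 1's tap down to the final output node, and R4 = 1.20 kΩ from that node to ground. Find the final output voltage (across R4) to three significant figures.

V_out ≈ 3.17 V

Stage 2 presents R3+R4 = 2200 Ω as a load on stage 1's tap.
Stage 1's lower leg becomes R2‖(R3+R4) = 2143 Ω, so V_mid = 6.13 × 2143/2263 = 5.805 V.
Stage 2 is itself unloaded: V_out = V_mid × R4/(R3+R4) = 5.805 × 1200/2200 = 3.17 V.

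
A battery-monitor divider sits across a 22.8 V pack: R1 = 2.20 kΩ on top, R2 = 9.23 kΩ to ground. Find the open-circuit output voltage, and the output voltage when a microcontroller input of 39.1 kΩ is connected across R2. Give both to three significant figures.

Unloaded: 18.4 V; loaded: 17.6 V

Open-circuit: V = 22.8 × 9.23/(2.20 + 9.23) = 18.4 V.
With the load, R2 becomes R2‖R_L = 7.467 kΩ, so V = 22.8 × 7.467/9.667 = 17.6 V.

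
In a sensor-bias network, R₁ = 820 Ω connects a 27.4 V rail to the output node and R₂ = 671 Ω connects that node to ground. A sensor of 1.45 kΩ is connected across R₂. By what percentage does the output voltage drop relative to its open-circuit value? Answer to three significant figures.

20.3 %

The divider's output (Thévenin) resistance is R₁‖R₂ = 369.0 Ω.
Fractional drop under load = R_th/(R_th + R_L) = 369.0 / (369.0 + 1450) = 0.2029.
So the output falls by 20.3 %.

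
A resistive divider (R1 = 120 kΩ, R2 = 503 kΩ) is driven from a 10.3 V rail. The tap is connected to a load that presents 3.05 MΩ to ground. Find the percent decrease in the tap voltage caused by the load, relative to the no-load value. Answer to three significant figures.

The divider's output (Thévenin) resistance is R1‖R2 = 96.89 kΩ.
Fractional drop under load = R_th/(R_th + R_L) = 96.89 / (96.89 + 3050) = 0.03079.
So the output falls by 3.08 %.

3.08 %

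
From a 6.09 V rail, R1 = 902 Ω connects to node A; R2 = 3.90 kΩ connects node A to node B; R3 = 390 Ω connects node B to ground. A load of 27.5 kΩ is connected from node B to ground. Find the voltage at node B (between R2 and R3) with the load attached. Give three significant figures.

V ≈ 0.452 V

At node B, R3 is in parallel with the load: R3‖R_L = 384.5 Ω.
Below node A the resistance is R2 + (R3‖R_L) = 4285 Ω, so V_A = 6.09 × 4285/5187 = 5.031 V.
Then V_B = V_A × (R3‖R_L)/(R2 + R3‖R_L) = 5.031 × 384.5/4285 = 0.452 V.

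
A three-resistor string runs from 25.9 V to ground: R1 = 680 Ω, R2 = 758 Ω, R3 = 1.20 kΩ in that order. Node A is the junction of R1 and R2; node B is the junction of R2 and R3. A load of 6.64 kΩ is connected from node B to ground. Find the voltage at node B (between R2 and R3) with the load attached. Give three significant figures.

V ≈ 10.7 V

At node B, R3 is in parallel with the load: R3‖R_L = 1016 Ω.
Below node A the resistance is R2 + (R3‖R_L) = 1774 Ω, so V_A = 25.9 × 1774/2454 = 18.72 V.
Then V_B = V_A × (R3‖R_L)/(R2 + R3‖R_L) = 18.72 × 1016/1774 = 10.7 V.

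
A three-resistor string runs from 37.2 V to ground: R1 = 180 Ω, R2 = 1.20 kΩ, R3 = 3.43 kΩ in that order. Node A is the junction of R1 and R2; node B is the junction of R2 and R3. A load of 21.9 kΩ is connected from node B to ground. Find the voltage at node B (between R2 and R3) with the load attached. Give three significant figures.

V ≈ 25.4 V

At node B, R3 is in parallel with the load: R3‖R_L = 2966 Ω.
Below node A the resistance is R2 + (R3‖R_L) = 4166 Ω, so V_A = 37.2 × 4166/4346 = 35.66 V.
Then V_B = V_A × (R3‖R_L)/(R2 + R3‖R_L) = 35.66 × 2966/4166 = 25.4 V.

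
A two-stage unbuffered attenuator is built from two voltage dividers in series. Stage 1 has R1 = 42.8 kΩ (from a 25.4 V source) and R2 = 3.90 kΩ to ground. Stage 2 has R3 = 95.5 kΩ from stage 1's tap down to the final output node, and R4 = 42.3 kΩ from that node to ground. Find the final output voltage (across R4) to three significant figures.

V_out ≈ 0.635 V

Stage 2 presents R3+R4 = 137.8 kΩ as a load on stage 1's tap.
Stage 1's lower leg becomes R2‖(R3+R4) = 3.793 kΩ, so V_mid = 25.4 × 3.793/46.59 = 2.068 V.
Stage 2 is itself unloaded: V_out = V_mid × R4/(R3+R4) = 2.068 × 42.3/137.8 = 0.635 V.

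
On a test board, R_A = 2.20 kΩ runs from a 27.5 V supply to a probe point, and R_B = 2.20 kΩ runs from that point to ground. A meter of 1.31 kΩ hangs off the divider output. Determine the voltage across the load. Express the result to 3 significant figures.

V_out ≈ 7.47 V

The load sits in parallel with R_B: R_B‖R_L = (2.20 × 1.31) / (2.20 + 1.31) = 0.8211 kΩ.
V_out = 27.5 × 0.8211 / (2.20 + 0.8211) = 27.5 × 0.8211/3.021 = 7.47 V.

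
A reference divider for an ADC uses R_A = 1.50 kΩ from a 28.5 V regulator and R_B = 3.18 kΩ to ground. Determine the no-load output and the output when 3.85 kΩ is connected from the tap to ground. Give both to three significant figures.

Open-circuit: V = 28.5 × 3.18/(1.50 + 3.18) = 19.4 V.
With the load, R_B becomes R_B‖R_L = 1.742 kΩ, so V = 28.5 × 1.742/3.242 = 15.3 V.

Unloaded: 19.4 V; loaded: 15.3 V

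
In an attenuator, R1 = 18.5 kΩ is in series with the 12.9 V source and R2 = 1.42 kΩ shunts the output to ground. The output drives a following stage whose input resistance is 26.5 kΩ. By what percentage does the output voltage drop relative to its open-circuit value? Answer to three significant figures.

The divider's output (Thévenin) resistance is R1‖R2 = 1.319 kΩ.
Fractional drop under load = R_th/(R_th + R_L) = 1.319 / (1.319 + 26.5) = 0.04741.
So the output falls by 4.74 %.

4.74 %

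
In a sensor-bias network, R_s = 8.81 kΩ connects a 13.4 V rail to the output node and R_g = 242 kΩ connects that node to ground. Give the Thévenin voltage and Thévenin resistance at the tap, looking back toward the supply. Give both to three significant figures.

V_th is the open-circuit tap voltage: 13.4 × 242/(8.81 + 242) = 12.9 V.
With the supply zeroed, R_s and R_g appear in parallel from the tap: R_th = R_s‖R_g = (8.81 × 242)/250.8 = 8.50 kΩ.

V_th = 12.9 V, R_th = 8.50 kΩ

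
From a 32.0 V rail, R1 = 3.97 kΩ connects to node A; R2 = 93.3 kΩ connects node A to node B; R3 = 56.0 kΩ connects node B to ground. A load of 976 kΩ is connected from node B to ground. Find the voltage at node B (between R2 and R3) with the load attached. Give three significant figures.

At node B, R3 is in parallel with the load: R3‖R_L = 52.96 kΩ.
Below node A the resistance is R2 + (R3‖R_L) = 146.3 kΩ, so V_A = 32.0 × 146.3/150.2 = 31.15 V.
Then V_B = V_A × (R3‖R_L)/(R2 + R3‖R_L) = 31.15 × 52.96/146.3 = 11.3 V.

V ≈ 11.3 V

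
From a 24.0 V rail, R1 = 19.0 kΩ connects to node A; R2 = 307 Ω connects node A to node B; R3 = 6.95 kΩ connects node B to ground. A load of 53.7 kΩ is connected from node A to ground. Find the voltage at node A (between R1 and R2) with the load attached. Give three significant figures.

Below node A the series string R2+R3 = 7257 Ω sits in parallel with the 53700 Ω load: 6393 Ω.
V_A = 24.0 × 6393/(19000 + 6393) = 6.04 V.

V ≈ 6.04 V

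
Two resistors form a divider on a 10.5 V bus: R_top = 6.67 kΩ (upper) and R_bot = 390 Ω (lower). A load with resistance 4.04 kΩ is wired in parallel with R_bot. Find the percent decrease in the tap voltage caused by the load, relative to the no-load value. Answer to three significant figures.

Unloaded V = 10.5 × 390/7060 = 0.58003 V.
Loaded: R_bot‖R_L = 355.7 Ω, giving V = 10.5 × 355.7/7026 = 0.53155 V.
Drop = (0.58003 − 0.53155) / 0.58003 = 8.36 %.

8.36 %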